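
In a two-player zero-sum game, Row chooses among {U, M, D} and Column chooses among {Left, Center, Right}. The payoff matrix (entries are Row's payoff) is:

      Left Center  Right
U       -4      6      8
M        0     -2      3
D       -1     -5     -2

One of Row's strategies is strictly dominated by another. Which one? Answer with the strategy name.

D

M gives a strictly higher payoff than D against every column: 0 > -1, -2 > -5, 3 > -2.
So D is strictly dominated and Row never plays it.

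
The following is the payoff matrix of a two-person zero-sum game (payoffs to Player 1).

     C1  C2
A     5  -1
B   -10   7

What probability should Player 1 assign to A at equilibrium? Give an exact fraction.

17/23

Row minima: A → -1, B → -10; maximin = -1.
Column maxima: C1 → 5, C2 → 7; minimax = 5.
-1 ≠ 5, so there is no saddle point; optimal play is mixed.
Let Player 1 play A with probability p. Expected payoff against C1: 5p + (-10)(1−p) = 15p − 10; against C2: (-1)p + 7(1−p) = −8p + 7.
Setting these equal: 15p − 10 = −8p + 7 ⇒ 23p = 17 ⇒ p = 17/23, and the value is (15)·(17/23) − 10 = 25/23.
For Player 2: with q = P(C1), equating A's and B's payoffs gives 6q − 1 = −17q + 7 ⇒ q = 8/23.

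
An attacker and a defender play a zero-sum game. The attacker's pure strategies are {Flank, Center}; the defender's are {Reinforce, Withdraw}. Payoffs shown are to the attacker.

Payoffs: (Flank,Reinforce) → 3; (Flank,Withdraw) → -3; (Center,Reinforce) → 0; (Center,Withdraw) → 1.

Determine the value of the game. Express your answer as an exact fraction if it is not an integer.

Row minima: Flank → -3, Center → 0; maximin = 0.
Column maxima: Reinforce → 3, Withdraw → 1; minimax = 1.
0 ≠ 1, so there is no saddle point; optimal play is mixed.
Let the attacker play Flank with probability p. Expected payoff against Reinforce: 3p + 0(1−p) = 3p; against Withdraw: (-3)p + 1(1−p) = −4p + 1.
Setting these equal: 3p = −4p + 1 ⇒ 7p = 1 ⇒ p = 1/7, and the value is (3)·(1/7) = 3/7.
For the defender: with q = P(Reinforce), equating Flank's and Center's payoffs gives 6q − 3 = −q + 1 ⇒ q = 4/7.

3/7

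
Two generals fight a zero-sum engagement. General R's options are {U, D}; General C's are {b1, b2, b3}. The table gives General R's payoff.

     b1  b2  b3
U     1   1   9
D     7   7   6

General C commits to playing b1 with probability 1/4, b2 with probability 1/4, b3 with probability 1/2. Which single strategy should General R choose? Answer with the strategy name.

D

Expected payoff of U: (1/4)·1 + (1/4)·1 + (1/2)·9 = 5.
Expected payoff of D: (1/4)·7 + (1/4)·7 + (1/2)·6 = 13/2.
The largest is 13/2, so General R's best response is D.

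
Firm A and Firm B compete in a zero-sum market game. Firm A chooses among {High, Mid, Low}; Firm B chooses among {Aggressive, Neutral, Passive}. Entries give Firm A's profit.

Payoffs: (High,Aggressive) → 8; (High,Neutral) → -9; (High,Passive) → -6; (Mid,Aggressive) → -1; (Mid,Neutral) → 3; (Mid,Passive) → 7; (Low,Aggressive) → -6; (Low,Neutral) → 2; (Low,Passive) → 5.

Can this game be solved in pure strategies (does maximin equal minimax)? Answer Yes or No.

No

Row minima: High → -9, Mid → -1, Low → -6; maximin = -1.
Column maxima: Aggressive → 8, Neutral → 3, Passive → 7; minimax = 3.
-1 ≠ 3, so no pure-strategy equilibrium exists.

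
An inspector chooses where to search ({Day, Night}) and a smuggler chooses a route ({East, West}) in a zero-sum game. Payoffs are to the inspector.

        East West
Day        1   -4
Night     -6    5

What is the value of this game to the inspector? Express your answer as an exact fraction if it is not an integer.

-19/16

Row minima: Day → -4, Night → -6; maximin = -4.
Column maxima: East → 1, West → 5; minimax = 1.
-4 ≠ 1, so there is no saddle point; optimal play is mixed.
Let the inspector play Day with probability p. Expected payoff against East: 1p + (-6)(1−p) = 7p − 6; against West: (-4)p + 5(1−p) = −9p + 5.
Setting these equal: 7p − 6 = −9p + 5 ⇒ 16p = 11 ⇒ p = 11/16, and the value is (7)·(11/16) − 6 = -19/16.
For the smuggler: with q = P(East), equating Day's and Night's payoffs gives 5q − 4 = −11q + 5 ⇒ q = 9/16.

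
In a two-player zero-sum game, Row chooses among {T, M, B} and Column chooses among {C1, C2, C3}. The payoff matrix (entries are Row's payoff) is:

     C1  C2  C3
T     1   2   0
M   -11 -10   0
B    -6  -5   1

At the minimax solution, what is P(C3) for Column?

Row minima: T → 0, M → -11, B → -6; maximin = 0.
Column maxima: C1 → 1, C2 → 2, C3 → 1; minimax = 1.
0 ≠ 1, so there is no saddle point; optimal play is mixed.
M is strictly dominated by B, so Row never plays it.
C2 is strictly dominated by C1 (it gives Row strictly more in every row), so Column never plays it.
On the remaining 2×2 (T, B vs C1, C3):
Let Row play T with probability p. Expected payoff against C1: 1p + (-6)(1−p) = 7p − 6; against C3: 0p + 1(1−p) = −p + 1.
Setting these equal: 7p − 6 = −p + 1 ⇒ 8p = 7 ⇒ p = 7/8, and the value is (7)·(7/8) − 6 = 1/8.
For Column: with q = P(C1), equating T's and B's payoffs gives q = −7q + 1 ⇒ q = 1/8.

7/8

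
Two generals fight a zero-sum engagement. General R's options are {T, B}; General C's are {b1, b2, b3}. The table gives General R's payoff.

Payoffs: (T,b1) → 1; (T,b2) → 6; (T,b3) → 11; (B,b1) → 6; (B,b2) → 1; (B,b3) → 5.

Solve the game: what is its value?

Row minima: T → 1, B → 1; maximin = 1.
Column maxima: b1 → 6, b2 → 6, b3 → 11; minimax = 6.
1 ≠ 6, so there is no saddle point; optimal play is mixed.
b3 is strictly dominated by b2 (it gives General R strictly more in every row), so General C never plays it.
On the remaining 2×2 (T, B vs b1, b2):
Let General R play T with probability p. Expected payoff against b1: 1p + 6(1−p) = −5p + 6; against b2: 6p + 1(1−p) = 5p + 1.
Setting these equal: −5p + 6 = 5p + 1 ⇒ −10p = -5 ⇒ p = 1/2, and the value is (-5)·(1/2) + 6 = 7/2.
For General C: with q = P(b1), equating T's and B's payoffs gives −5q + 6 = 5q + 1 ⇒ q = 1/2.

7/2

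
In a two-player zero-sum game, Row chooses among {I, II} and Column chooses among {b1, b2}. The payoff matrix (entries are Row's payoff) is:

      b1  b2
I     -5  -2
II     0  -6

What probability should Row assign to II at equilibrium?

1/3

Row minima: I → -5, II → -6; maximin = -5.
Column maxima: b1 → 0, b2 → -2; minimax = -2.
-5 ≠ -2, so there is no saddle point; optimal play is mixed.
Let Row play I with probability p. Expected payoff against b1: (-5)p + 0(1−p) = −5p; against b2: (-2)p + (-6)(1−p) = 4p − 6.
Setting these equal: −5p = 4p − 6 ⇒ −9p = -6 ⇒ p = 2/3, and the value is (-5)·(2/3) = -10/3.
For Column: with q = P(b1), equating I's and II's payoffs gives −3q − 2 = 6q − 6 ⇒ q = 4/9.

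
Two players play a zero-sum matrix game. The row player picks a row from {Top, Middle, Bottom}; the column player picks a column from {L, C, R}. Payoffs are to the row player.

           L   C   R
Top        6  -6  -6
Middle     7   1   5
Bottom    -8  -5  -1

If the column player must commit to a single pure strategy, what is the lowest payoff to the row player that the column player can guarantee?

Column maxima: L → 7, C → 1, R → 5.
The smallest of these is 1.

1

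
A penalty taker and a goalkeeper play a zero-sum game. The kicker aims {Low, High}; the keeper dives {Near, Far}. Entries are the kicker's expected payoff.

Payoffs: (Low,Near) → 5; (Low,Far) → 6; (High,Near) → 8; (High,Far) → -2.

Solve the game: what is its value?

Row minima: Low → 5, High → -2; maximin = 5.
Column maxima: Near → 8, Far → 6; minimax = 6.
5 ≠ 6, so there is no saddle point; optimal play is mixed.
Let the kicker play Low with probability p. Expected payoff against Near: 5p + 8(1−p) = −3p + 8; against Far: 6p + (-2)(1−p) = 8p − 2.
Setting these equal: −3p + 8 = 8p − 2 ⇒ −11p = -10 ⇒ p = 10/11, and the value is (-3)·(10/11) + 8 = 58/11.
For the keeper: with q = P(Near), equating Low's and High's payoffs gives −q + 6 = 10q − 2 ⇒ q = 8/11.

58/11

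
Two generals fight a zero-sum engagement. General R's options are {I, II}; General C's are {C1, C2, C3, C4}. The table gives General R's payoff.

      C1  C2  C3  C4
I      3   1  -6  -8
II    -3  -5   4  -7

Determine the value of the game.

-7

Row minima: I → -8, II → -7; maximin = -7.
Column maxima: C1 → 3, C2 → 1, C3 → 4, C4 → -7; minimax = -7.
Since maximin = minimax = -7, there is a saddle point and the value is -7.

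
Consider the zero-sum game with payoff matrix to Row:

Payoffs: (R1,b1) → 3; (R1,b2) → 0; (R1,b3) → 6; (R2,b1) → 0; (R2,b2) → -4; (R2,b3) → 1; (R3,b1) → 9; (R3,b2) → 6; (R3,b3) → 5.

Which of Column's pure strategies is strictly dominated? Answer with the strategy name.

b2 holds Row's payoff strictly below b1 in every row: 0 < 3, -4 < 0, 6 < 9.
So b1 is strictly dominated for Column.

b1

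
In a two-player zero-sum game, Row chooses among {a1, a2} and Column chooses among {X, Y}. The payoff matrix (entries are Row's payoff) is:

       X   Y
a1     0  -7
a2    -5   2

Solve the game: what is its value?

Row minima: a1 → -7, a2 → -5; maximin = -5.
Column maxima: X → 0, Y → 2; minimax = 0.
-5 ≠ 0, so there is no saddle point; optimal play is mixed.
Let Row play a1 with probability p. Expected payoff against X: 0p + (-5)(1−p) = 5p − 5; against Y: (-7)p + 2(1−p) = −9p + 2.
Setting these equal: 5p − 5 = −9p + 2 ⇒ 14p = 7 ⇒ p = 1/2, and the value is (5)·(1/2) − 5 = -5/2.
For Column: with q = P(X), equating a1's and a2's payoffs gives 7q − 7 = −7q + 2 ⇒ q = 9/14.

-5/2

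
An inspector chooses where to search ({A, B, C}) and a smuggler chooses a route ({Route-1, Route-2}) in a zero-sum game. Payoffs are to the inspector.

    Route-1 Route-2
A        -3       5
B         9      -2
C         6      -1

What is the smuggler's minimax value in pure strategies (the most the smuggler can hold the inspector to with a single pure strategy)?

5

Column maxima: Route-1 → 9, Route-2 → 5.
The smallest of these is 5.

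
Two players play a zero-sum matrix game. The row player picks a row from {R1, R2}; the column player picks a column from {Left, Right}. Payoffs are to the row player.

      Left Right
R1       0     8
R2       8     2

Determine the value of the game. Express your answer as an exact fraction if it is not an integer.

32/7

Row minima: R1 → 0, R2 → 2; maximin = 2.
Column maxima: Left → 8, Right → 8; minimax = 8.
2 ≠ 8, so there is no saddle point; optimal play is mixed.
Let the row player play R1 with probability p. Expected payoff against Left: 0p + 8(1−p) = −8p + 8; against Right: 8p + 2(1−p) = 6p + 2.
Setting these equal: −8p + 8 = 6p + 2 ⇒ −14p = -6 ⇒ p = 3/7, and the value is (-8)·(3/7) + 8 = 32/7.
For the column player: with q = P(Left), equating R1's and R2's payoffs gives −8q + 8 = 6q + 2 ⇒ q = 3/7.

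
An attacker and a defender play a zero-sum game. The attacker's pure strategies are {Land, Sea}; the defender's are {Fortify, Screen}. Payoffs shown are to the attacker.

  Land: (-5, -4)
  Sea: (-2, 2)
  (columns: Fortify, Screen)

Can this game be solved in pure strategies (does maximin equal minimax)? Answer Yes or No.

Row minima: Land → -5, Sea → -2; maximin = -2.
Column maxima: Fortify → -2, Screen → 2; minimax = -2.
maximin = minimax = -2, so a saddle point exists.

Yes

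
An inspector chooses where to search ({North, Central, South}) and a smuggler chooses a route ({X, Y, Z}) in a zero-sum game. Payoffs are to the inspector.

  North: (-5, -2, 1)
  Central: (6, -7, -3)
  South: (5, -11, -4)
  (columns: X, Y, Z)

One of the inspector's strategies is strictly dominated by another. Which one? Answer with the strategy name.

South

Central gives a strictly higher payoff than South against every column: 6 > 5, -7 > -11, -3 > -4.
So South is strictly dominated and the inspector never plays it.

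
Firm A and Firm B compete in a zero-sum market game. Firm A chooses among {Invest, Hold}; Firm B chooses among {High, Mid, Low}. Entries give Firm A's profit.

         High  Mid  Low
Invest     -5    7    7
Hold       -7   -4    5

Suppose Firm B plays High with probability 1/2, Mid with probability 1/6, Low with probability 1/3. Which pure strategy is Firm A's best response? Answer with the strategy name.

Invest

Expected payoff of Invest: (1/2)·(-5) + (1/6)·7 + (1/3)·7 = 1.
Expected payoff of Hold: (1/2)·(-7) + (1/6)·(-4) + (1/3)·5 = -5/2.
The largest is 1, so Firm A's best response is Invest.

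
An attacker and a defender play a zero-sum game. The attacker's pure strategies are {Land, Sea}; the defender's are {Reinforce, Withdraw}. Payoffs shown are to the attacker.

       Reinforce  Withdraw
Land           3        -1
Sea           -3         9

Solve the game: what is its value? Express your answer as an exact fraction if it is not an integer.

3/2

Row minima: Land → -1, Sea → -3; maximin = -1.
Column maxima: Reinforce → 3, Withdraw → 9; minimax = 3.
-1 ≠ 3, so there is no saddle point; optimal play is mixed.
Let the attacker play Land with probability p. Expected payoff against Reinforce: 3p + (-3)(1−p) = 6p − 3; against Withdraw: (-1)p + 9(1−p) = −10p + 9.
Setting these equal: 6p − 3 = −10p + 9 ⇒ 16p = 12 ⇒ p = 3/4, and the value is (6)·(3/4) − 3 = 3/2.
For the defender: with q = P(Reinforce), equating Land's and Sea's payoffs gives 4q − 1 = −12q + 9 ⇒ q = 5/8.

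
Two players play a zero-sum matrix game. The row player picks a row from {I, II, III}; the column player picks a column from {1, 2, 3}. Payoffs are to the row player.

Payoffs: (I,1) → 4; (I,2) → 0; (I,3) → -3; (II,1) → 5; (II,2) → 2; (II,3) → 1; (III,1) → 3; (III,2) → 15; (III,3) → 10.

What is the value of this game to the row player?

47/11

Row minima: I → -3, II → 1, III → 3; maximin = 3.
Column maxima: 1 → 5, 2 → 15, 3 → 10; minimax = 5.
3 ≠ 5, so there is no saddle point; optimal play is mixed.
I is strictly dominated by II, so the row player never plays it.
2 is strictly dominated by 3 (it gives the row player strictly more in every row), so the column player never plays it.
On the remaining 2×2 (II, III vs 1, 3):
Let the row player play II with probability p. Expected payoff against 1: 5p + 3(1−p) = 2p + 3; against 3: 1p + 10(1−p) = −9p + 10.
Setting these equal: 2p + 3 = −9p + 10 ⇒ 11p = 7 ⇒ p = 7/11, and the value is (2)·(7/11) + 3 = 47/11.
For the column player: with q = P(1), equating II's and III's payoffs gives 4q + 1 = −7q + 10 ⇒ q = 9/11.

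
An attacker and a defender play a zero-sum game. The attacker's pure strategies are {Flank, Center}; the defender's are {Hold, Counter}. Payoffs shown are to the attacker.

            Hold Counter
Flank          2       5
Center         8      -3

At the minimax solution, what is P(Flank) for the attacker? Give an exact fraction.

11/14

Row minima: Flank → 2, Center → -3; maximin = 2.
Column maxima: Hold → 8, Counter → 5; minimax = 5.
2 ≠ 5, so there is no saddle point; optimal play is mixed.
Let the attacker play Flank with probability p. Expected payoff against Hold: 2p + 8(1−p) = −6p + 8; against Counter: 5p + (-3)(1−p) = 8p − 3.
Setting these equal: −6p + 8 = 8p − 3 ⇒ −14p = -11 ⇒ p = 11/14, and the value is (-6)·(11/14) + 8 = 23/7.
For the defender: with q = P(Hold), equating Flank's and Center's payoffs gives −3q + 5 = 11q − 3 ⇒ q = 4/7.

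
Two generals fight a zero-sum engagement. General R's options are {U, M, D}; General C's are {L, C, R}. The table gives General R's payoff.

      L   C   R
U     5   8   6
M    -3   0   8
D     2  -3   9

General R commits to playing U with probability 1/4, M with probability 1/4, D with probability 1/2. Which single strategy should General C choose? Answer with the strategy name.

C

If General C plays L, General R's expected payoff is (1/4)·5 + (1/4)·(-3) + (1/2)·2 = 3/2.
If General C plays C, General R's expected payoff is (1/4)·8 + (1/4)·0 + (1/2)·(-3) = 1/2.
If General C plays R, General R's expected payoff is (1/4)·6 + (1/4)·8 + (1/2)·9 = 8.
General C minimizes General R's payoff; the smallest is 1/2, so the best response is C.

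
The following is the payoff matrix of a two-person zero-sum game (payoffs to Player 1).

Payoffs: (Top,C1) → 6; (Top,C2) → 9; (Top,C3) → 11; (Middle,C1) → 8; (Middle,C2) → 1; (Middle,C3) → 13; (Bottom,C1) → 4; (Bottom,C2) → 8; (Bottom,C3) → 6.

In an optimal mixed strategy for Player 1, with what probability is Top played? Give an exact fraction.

Row minima: Top → 6, Middle → 1, Bottom → 4; maximin = 6.
Column maxima: C1 → 8, C2 → 9, C3 → 13; minimax = 8.
6 ≠ 8, so there is no saddle point; optimal play is mixed.
Bottom is strictly dominated by Top, so Player 1 never plays it.
C3 is strictly dominated by C1 (it gives Player 1 strictly more in every row), so Player 2 never plays it.
On the remaining 2×2 (Top, Middle vs C1, C2):
Let Player 1 play Top with probability p. Expected payoff against C1: 6p + 8(1−p) = −2p + 8; against C2: 9p + 1(1−p) = 8p + 1.
Setting these equal: −2p + 8 = 8p + 1 ⇒ −10p = -7 ⇒ p = 7/10, and the value is (-2)·(7/10) + 8 = 33/5.
For Player 2: with q = P(C1), equating Top's and Middle's payoffs gives −3q + 9 = 7q + 1 ⇒ q = 4/5.

7/10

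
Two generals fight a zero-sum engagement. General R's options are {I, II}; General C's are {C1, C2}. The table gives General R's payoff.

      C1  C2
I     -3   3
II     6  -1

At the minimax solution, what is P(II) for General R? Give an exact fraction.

6/13

Row minima: I → -3, II → -1; maximin = -1.
Column maxima: C1 → 6, C2 → 3; minimax = 3.
-1 ≠ 3, so there is no saddle point; optimal play is mixed.
Let General R play I with probability p. Expected payoff against C1: (-3)p + 6(1−p) = −9p + 6; against C2: 3p + (-1)(1−p) = 4p − 1.
Setting these equal: −9p + 6 = 4p − 1 ⇒ −13p = -7 ⇒ p = 7/13, and the value is (-9)·(7/13) + 6 = 15/13.
For General C: with q = P(C1), equating I's and II's payoffs gives −6q + 3 = 7q − 1 ⇒ q = 4/13.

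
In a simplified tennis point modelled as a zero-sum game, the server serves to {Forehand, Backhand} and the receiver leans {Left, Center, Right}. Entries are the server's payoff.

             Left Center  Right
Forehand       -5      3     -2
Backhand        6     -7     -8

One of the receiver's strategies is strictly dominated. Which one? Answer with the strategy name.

Center

Right holds the server's payoff strictly below Center in every row: -2 < 3, -8 < -7.
So Center is strictly dominated for the receiver.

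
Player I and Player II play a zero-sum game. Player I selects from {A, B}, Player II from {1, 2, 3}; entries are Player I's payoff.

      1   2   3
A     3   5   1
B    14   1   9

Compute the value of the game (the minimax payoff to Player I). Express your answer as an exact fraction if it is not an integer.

11/3

Row minima: A → 1, B → 1; maximin = 1.
Column maxima: 1 → 14, 2 → 5, 3 → 9; minimax = 5.
1 ≠ 5, so there is no saddle point; optimal play is mixed.
1 is strictly dominated by 3 (it gives Player I strictly more in every row), so Player II never plays it.
On the remaining 2×2 (A, B vs 2, 3):
Let Player I play A with probability p. Expected payoff against 2: 5p + 1(1−p) = 4p + 1; against 3: 1p + 9(1−p) = −8p + 9.
Setting these equal: 4p + 1 = −8p + 9 ⇒ 12p = 8 ⇒ p = 2/3, and the value is (4)·(2/3) + 1 = 11/3.
For Player II: with q = P(2), equating A's and B's payoffs gives 4q + 1 = −8q + 9 ⇒ q = 2/3.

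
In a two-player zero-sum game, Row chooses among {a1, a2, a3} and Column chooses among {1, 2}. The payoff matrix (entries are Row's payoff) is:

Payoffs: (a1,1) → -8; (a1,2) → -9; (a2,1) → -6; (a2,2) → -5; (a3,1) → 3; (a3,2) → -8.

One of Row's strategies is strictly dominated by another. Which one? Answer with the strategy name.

a2 gives a strictly higher payoff than a1 against every column: -6 > -8, -5 > -9.
So a1 is strictly dominated and Row never plays it.

a1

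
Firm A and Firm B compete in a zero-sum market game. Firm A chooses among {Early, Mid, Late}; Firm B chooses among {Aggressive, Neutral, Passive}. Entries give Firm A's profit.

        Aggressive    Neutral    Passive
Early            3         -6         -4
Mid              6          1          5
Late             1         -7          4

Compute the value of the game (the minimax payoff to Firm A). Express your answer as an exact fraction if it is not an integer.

Row minima: Early → -6, Mid → 1, Late → -7; maximin = 1.
Column maxima: Aggressive → 6, Neutral → 1, Passive → 5; minimax = 1.
Since maximin = minimax = 1, there is a saddle point and the value is 1.

1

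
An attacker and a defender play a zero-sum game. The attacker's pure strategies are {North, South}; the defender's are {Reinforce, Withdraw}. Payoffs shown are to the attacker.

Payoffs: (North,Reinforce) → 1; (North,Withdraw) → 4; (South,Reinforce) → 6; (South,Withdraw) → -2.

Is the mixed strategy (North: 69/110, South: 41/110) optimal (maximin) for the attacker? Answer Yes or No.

Against Reinforce this mix gives (69/110)·1 + (41/110)·6 = 63/22.
Against Withdraw this mix gives (69/110)·4 + (41/110)·(-2) = 97/55.
The defender will play Withdraw, holding the attacker to 97/55. Shifting weight toward the row that does better against Withdraw would raise this floor (the equalizing mix achieves 26/11 against both Withdraw and Reinforce), so the proposed strategy is not optimal.

No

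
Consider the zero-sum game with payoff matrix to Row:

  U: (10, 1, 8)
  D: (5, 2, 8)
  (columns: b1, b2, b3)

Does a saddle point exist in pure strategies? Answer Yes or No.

Yes

Row minima: U → 1, D → 2; maximin = 2.
Column maxima: b1 → 10, b2 → 2, b3 → 8; minimax = 2.
maximin = minimax = 2, so a saddle point exists.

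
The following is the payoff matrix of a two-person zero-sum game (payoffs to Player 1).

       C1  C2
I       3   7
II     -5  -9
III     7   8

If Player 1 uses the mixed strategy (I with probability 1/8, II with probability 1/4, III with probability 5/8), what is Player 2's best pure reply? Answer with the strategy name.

If Player 2 plays C1, Player 1's expected payoff is (1/8)·3 + (1/4)·(-5) + (5/8)·7 = 7/2.
If Player 2 plays C2, Player 1's expected payoff is (1/8)·7 + (1/4)·(-9) + (5/8)·8 = 29/8.
Player 2 minimizes Player 1's payoff; the smallest is 7/2, so the best response is C1.

C1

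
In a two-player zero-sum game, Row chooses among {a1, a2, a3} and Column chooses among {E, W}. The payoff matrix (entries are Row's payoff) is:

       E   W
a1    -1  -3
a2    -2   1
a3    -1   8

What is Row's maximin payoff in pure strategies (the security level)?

-1

Row minima: a1 → -3, a2 → -2, a3 → -1.
The best of these is -1.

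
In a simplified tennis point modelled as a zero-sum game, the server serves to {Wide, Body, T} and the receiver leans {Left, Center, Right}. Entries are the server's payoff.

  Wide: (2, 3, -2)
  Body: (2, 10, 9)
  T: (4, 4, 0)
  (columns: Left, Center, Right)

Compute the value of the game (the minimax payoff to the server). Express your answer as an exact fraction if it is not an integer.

Row minima: Wide → -2, Body → 2, T → 0; maximin = 2.
Column maxima: Left → 4, Center → 10, Right → 9; minimax = 4.
2 ≠ 4, so there is no saddle point; optimal play is mixed.
Wide is strictly dominated by T, so the server never plays it.
Center is strictly dominated by Right (it gives the server strictly more in every row), so the receiver never plays it.
On the remaining 2×2 (Body, T vs Left, Right):
Let the server play Body with probability p. Expected payoff against Left: 2p + 4(1−p) = −2p + 4; against Right: 9p + 0(1−p) = 9p.
Setting these equal: −2p + 4 = 9p ⇒ −11p = -4 ⇒ p = 4/11, and the value is (-2)·(4/11) + 4 = 36/11.
For the receiver: with q = P(Left), equating Body's and T's payoffs gives −7q + 9 = 4q ⇒ q = 9/11.

36/11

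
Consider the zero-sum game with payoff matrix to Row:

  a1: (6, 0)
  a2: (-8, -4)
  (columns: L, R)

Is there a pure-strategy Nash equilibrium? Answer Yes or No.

Row minima: a1 → 0, a2 → -8; maximin = 0.
Column maxima: L → 6, R → 0; minimax = 0.
maximin = minimax = 0, so a saddle point exists.

Yes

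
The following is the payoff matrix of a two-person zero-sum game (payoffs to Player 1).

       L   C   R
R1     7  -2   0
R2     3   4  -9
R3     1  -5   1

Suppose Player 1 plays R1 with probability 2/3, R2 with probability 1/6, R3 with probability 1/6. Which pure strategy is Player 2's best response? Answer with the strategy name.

If Player 2 plays L, Player 1's expected payoff is (2/3)·7 + (1/6)·3 + (1/6)·1 = 16/3.
If Player 2 plays C, Player 1's expected payoff is (2/3)·(-2) + (1/6)·4 + (1/6)·(-5) = -3/2.
If Player 2 plays R, Player 1's expected payoff is (2/3)·0 + (1/6)·(-9) + (1/6)·1 = -4/3.
Player 2 minimizes Player 1's payoff; the smallest is -3/2, so the best response is C.

C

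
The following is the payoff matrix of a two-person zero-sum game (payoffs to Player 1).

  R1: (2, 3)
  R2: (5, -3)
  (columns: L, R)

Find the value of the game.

Row minima: R1 → 2, R2 → -3; maximin = 2.
Column maxima: L → 5, R → 3; minimax = 3.
2 ≠ 3, so there is no saddle point; optimal play is mixed.
Let Player 1 play R1 with probability p. Expected payoff against L: 2p + 5(1−p) = −3p + 5; against R: 3p + (-3)(1−p) = 6p − 3.
Setting these equal: −3p + 5 = 6p − 3 ⇒ −9p = -8 ⇒ p = 8/9, and the value is (-3)·(8/9) + 5 = 7/3.
For Player 2: with q = P(L), equating R1's and R2's payoffs gives −q + 3 = 8q − 3 ⇒ q = 2/3.

7/3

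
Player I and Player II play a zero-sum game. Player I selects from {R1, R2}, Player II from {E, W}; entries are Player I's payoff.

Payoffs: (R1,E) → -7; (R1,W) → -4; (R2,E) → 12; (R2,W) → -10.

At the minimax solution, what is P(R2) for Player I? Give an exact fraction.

Row minima: R1 → -7, R2 → -10; maximin = -7.
Column maxima: E → 12, W → -4; minimax = -4.
-7 ≠ -4, so there is no saddle point; optimal play is mixed.
Let Player I play R1 with probability p. Expected payoff against E: (-7)p + 12(1−p) = −19p + 12; against W: (-4)p + (-10)(1−p) = 6p − 10.
Setting these equal: −19p + 12 = 6p − 10 ⇒ −25p = -22 ⇒ p = 22/25, and the value is (-19)·(22/25) + 12 = -118/25.
For Player II: with q = P(E), equating R1's and R2's payoffs gives −3q − 4 = 22q − 10 ⇒ q = 6/25.

3/25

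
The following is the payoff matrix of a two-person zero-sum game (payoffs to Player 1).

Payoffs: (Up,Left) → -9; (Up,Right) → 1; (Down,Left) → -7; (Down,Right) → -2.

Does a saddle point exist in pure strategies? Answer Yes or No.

Row minima: Up → -9, Down → -7; maximin = -7.
Column maxima: Left → -7, Right → 1; minimax = -7.
maximin = minimax = -7, so a saddle point exists.

Yes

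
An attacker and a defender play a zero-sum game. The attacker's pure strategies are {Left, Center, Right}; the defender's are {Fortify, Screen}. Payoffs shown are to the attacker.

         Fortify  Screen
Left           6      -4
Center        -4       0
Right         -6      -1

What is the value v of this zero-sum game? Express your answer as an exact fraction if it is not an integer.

-8/7

Row minima: Left → -4, Center → -4, Right → -6; maximin = -4.
Column maxima: Fortify → 6, Screen → 0; minimax = 0.
-4 ≠ 0, so there is no saddle point; optimal play is mixed.
Right is strictly dominated by Center, so the attacker never plays it.
On the remaining 2×2 (Left, Center vs Fortify, Screen):
Let the attacker play Left with probability p. Expected payoff against Fortify: 6p + (-4)(1−p) = 10p − 4; against Screen: (-4)p + 0(1−p) = −4p.
Setting these equal: 10p − 4 = −4p ⇒ 14p = 4 ⇒ p = 2/7, and the value is (10)·(2/7) − 4 = -8/7.
For the defender: with q = P(Fortify), equating Left's and Center's payoffs gives 10q − 4 = −4q ⇒ q = 2/7.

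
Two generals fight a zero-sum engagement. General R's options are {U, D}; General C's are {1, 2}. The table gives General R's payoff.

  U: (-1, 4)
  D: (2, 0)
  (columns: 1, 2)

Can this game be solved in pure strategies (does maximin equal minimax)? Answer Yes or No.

Row minima: U → -1, D → 0; maximin = 0.
Column maxima: 1 → 2, 2 → 4; minimax = 2.
0 ≠ 2, so no pure-strategy equilibrium exists.

No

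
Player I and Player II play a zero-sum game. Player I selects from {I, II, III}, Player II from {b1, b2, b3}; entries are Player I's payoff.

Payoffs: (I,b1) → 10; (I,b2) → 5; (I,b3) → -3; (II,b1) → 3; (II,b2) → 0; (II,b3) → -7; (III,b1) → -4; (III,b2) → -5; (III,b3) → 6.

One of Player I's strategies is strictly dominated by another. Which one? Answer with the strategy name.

II

I gives a strictly higher payoff than II against every column: 10 > 3, 5 > 0, -3 > -7.
So II is strictly dominated and Player I never plays it.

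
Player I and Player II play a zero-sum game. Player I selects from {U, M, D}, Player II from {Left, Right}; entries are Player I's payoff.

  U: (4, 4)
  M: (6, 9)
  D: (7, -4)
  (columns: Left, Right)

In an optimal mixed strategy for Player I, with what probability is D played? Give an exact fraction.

Row minima: U → 4, M → 6, D → -4; maximin = 6.
Column maxima: Left → 7, Right → 9; minimax = 7.
6 ≠ 7, so there is no saddle point; optimal play is mixed.
U is strictly dominated by M, so Player I never plays it.
On the remaining 2×2 (M, D vs Left, Right):
Let Player I play M with probability p. Expected payoff against Left: 6p + 7(1−p) = −p + 7; against Right: 9p + (-4)(1−p) = 13p − 4.
Setting these equal: −p + 7 = 13p − 4 ⇒ −14p = -11 ⇒ p = 11/14, and the value is (-1)·(11/14) + 7 = 87/14.
For Player II: with q = P(Left), equating M's and D's payoffs gives −3q + 9 = 11q − 4 ⇒ q = 13/14.

3/14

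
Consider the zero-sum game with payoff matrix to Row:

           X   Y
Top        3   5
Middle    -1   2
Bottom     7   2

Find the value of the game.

29/7

Row minima: Top → 3, Middle → -1, Bottom → 2; maximin = 3.
Column maxima: X → 7, Y → 5; minimax = 5.
3 ≠ 5, so there is no saddle point; optimal play is mixed.
Middle is strictly dominated by Top, so Row never plays it.
On the remaining 2×2 (Top, Bottom vs X, Y):
Let Row play Top with probability p. Expected payoff against X: 3p + 7(1−p) = −4p + 7; against Y: 5p + 2(1−p) = 3p + 2.
Setting these equal: −4p + 7 = 3p + 2 ⇒ −7p = -5 ⇒ p = 5/7, and the value is (-4)·(5/7) + 7 = 29/7.
For Column: with q = P(X), equating Top's and Bottom's payoffs gives −2q + 5 = 5q + 2 ⇒ q = 3/7.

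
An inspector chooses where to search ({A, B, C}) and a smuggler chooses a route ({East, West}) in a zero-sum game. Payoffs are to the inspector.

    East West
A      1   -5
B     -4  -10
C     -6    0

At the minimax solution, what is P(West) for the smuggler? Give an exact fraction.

7/12

Row minima: A → -5, B → -10, C → -6; maximin = -5.
Column maxima: East → 1, West → 0; minimax = 0.
-5 ≠ 0, so there is no saddle point; optimal play is mixed.
B is strictly dominated by A, so the inspector never plays it.
On the remaining 2×2 (A, C vs East, West):
Let the inspector play A with probability p. Expected payoff against East: 1p + (-6)(1−p) = 7p − 6; against West: (-5)p + 0(1−p) = −5p.
Setting these equal: 7p − 6 = −5p ⇒ 12p = 6 ⇒ p = 1/2, and the value is (7)·(1/2) − 6 = -5/2.
For the smuggler: with q = P(East), equating A's and C's payoffs gives 6q − 5 = −6q ⇒ q = 5/12.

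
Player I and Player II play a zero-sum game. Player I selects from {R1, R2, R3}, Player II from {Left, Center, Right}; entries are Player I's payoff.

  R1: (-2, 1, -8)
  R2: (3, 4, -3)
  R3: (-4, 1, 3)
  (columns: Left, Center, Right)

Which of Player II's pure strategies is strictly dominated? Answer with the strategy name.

Left holds Player I's payoff strictly below Center in every row: -2 < 1, 3 < 4, -4 < 1.
So Center is strictly dominated for Player II.

Center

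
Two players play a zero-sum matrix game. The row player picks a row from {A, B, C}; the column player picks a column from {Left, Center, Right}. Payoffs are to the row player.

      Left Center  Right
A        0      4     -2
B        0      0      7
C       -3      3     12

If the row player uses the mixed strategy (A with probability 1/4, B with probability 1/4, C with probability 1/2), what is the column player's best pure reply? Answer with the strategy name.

Left

If the column player plays Left, the row player's expected payoff is (1/4)·0 + (1/4)·0 + (1/2)·(-3) = -3/2.
If the column player plays Center, the row player's expected payoff is (1/4)·4 + (1/4)·0 + (1/2)·3 = 5/2.
If the column player plays Right, the row player's expected payoff is (1/4)·(-2) + (1/4)·7 + (1/2)·12 = 29/4.
The column player minimizes the row player's payoff; the smallest is -3/2, so the best response is Left.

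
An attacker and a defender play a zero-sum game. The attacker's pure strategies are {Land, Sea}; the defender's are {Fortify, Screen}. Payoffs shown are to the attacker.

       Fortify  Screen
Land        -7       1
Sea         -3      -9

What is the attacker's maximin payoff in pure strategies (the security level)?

Row minima: Land → -7, Sea → -9.
The best of these is -7.

-7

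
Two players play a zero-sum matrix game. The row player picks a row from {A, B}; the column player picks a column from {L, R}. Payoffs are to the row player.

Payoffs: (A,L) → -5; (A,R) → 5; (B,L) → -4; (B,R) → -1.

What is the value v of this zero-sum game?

Row minima: A → -5, B → -4; maximin = -4.
Column maxima: L → -4, R → 5; minimax = -4.
Since maximin = minimax = -4, there is a saddle point and the value is -4.

-4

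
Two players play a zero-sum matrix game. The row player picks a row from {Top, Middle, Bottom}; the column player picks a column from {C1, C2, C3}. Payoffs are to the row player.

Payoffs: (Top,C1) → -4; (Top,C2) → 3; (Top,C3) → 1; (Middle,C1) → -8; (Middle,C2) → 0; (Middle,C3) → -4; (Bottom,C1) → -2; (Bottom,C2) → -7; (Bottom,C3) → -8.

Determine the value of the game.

Row minima: Top → -4, Middle → -8, Bottom → -8; maximin = -4.
Column maxima: C1 → -2, C2 → 3, C3 → 1; minimax = -2.
-4 ≠ -2, so there is no saddle point; optimal play is mixed.
Middle is strictly dominated by Top, so the row player never plays it.
C2 is strictly dominated by C3 (it gives the row player strictly more in every row), so the column player never plays it.
On the remaining 2×2 (Top, Bottom vs C1, C3):
Let the row player play Top with probability p. Expected payoff against C1: (-4)p + (-2)(1−p) = −2p − 2; against C3: 1p + (-8)(1−p) = 9p − 8.
Setting these equal: −2p − 2 = 9p − 8 ⇒ −11p = -6 ⇒ p = 6/11, and the value is (-2)·(6/11) − 2 = -34/11.
For the column player: with q = P(C1), equating Top's and Bottom's payoffs gives −5q + 1 = 6q − 8 ⇒ q = 9/11.

-34/11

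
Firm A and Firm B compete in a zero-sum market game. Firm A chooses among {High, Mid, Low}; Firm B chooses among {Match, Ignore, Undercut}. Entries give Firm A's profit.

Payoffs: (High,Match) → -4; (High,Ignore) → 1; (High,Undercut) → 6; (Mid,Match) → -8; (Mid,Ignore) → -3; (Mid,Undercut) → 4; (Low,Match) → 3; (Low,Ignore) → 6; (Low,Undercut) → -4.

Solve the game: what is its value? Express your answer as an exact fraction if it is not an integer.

Row minima: High → -4, Mid → -8, Low → -4; maximin = -4.
Column maxima: Match → 3, Ignore → 6, Undercut → 6; minimax = 3.
-4 ≠ 3, so there is no saddle point; optimal play is mixed.
Mid is strictly dominated by High, so Firm A never plays it.
Ignore is strictly dominated by Match (it gives Firm A strictly more in every row), so Firm B never plays it.
On the remaining 2×2 (High, Low vs Match, Undercut):
Let Firm A play High with probability p. Expected payoff against Match: (-4)p + 3(1−p) = −7p + 3; against Undercut: 6p + (-4)(1−p) = 10p − 4.
Setting these equal: −7p + 3 = 10p − 4 ⇒ −17p = -7 ⇒ p = 7/17, and the value is (-7)·(7/17) + 3 = 2/17.
For Firm B: with q = P(Match), equating High's and Low's payoffs gives −10q + 6 = 7q − 4 ⇒ q = 10/17.

2/17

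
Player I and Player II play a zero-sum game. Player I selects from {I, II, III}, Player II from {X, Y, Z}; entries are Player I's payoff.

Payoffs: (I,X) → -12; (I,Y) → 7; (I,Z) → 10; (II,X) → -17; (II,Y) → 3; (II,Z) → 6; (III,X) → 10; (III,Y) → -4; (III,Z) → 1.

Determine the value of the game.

2/3

Row minima: I → -12, II → -17, III → -4; maximin = -4.
Column maxima: X → 10, Y → 7, Z → 10; minimax = 7.
-4 ≠ 7, so there is no saddle point; optimal play is mixed.
II is strictly dominated by I, so Player I never plays it.
Z is strictly dominated by Y (it gives Player I strictly more in every row), so Player II never plays it.
On the remaining 2×2 (I, III vs X, Y):
Let Player I play I with probability p. Expected payoff against X: (-12)p + 10(1−p) = −22p + 10; against Y: 7p + (-4)(1−p) = 11p − 4.
Setting these equal: −22p + 10 = 11p − 4 ⇒ −33p = -14 ⇒ p = 14/33, and the value is (-22)·(14/33) + 10 = 2/3.
For Player II: with q = P(X), equating I's and III's payoffs gives −19q + 7 = 14q − 4 ⇒ q = 1/3.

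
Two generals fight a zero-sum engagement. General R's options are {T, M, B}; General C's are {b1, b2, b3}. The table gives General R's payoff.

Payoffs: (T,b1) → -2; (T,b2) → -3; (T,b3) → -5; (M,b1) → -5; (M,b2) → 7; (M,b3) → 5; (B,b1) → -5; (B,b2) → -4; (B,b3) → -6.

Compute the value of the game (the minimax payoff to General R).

Row minima: T → -5, M → -5, B → -6; maximin = -5.
Column maxima: b1 → -2, b2 → 7, b3 → 5; minimax = -2.
-5 ≠ -2, so there is no saddle point; optimal play is mixed.
B is strictly dominated by T, so General R never plays it.
b2 is strictly dominated by b3 (it gives General R strictly more in every row), so General C never plays it.
On the remaining 2×2 (T, M vs b1, b3):
Let General R play T with probability p. Expected payoff against b1: (-2)p + (-5)(1−p) = 3p − 5; against b3: (-5)p + 5(1−p) = −10p + 5.
Setting these equal: 3p − 5 = −10p + 5 ⇒ 13p = 10 ⇒ p = 10/13, and the value is (3)·(10/13) − 5 = -35/13.
For General C: with q = P(b1), equating T's and M's payoffs gives 3q − 5 = −10q + 5 ⇒ q = 10/13.

-35/13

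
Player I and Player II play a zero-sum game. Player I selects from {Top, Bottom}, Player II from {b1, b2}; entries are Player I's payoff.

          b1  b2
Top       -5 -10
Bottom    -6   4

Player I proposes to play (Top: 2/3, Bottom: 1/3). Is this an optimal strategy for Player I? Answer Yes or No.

Against b1 this mix gives (2/3)·(-5) + (1/3)·(-6) = -16/3.
Against b2 this mix gives (2/3)·(-10) + (1/3)·4 = -16/3.
All of Player II's active replies (b1, b2) yield -16/3, and no column does worse for Player I. The mix makes Player II indifferent and guarantees -16/3, so it is optimal.

Yes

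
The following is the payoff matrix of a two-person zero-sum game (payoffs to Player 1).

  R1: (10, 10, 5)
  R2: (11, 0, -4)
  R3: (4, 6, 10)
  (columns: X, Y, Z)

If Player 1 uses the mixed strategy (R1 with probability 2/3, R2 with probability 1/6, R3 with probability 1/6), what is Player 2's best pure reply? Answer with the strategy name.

If Player 2 plays X, Player 1's expected payoff is (2/3)·10 + (1/6)·11 + (1/6)·4 = 55/6.
If Player 2 plays Y, Player 1's expected payoff is (2/3)·10 + (1/6)·0 + (1/6)·6 = 23/3.
If Player 2 plays Z, Player 1's expected payoff is (2/3)·5 + (1/6)·(-4) + (1/6)·10 = 13/3.
Player 2 minimizes Player 1's payoff; the smallest is 13/3, so the best response is Z.

Z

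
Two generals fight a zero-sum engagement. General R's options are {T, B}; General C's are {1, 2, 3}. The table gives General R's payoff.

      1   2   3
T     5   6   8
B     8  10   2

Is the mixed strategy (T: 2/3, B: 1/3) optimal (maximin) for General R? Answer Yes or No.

Against 1 this mix gives (2/3)·5 + (1/3)·8 = 6.
Against 2 this mix gives (2/3)·6 + (1/3)·10 = 22/3.
Against 3 this mix gives (2/3)·8 + (1/3)·2 = 6.
All of General C's active replies (1, 3) yield 6, and no column does worse for General R. The mix makes General C indifferent and guarantees 6, so it is optimal.

Yes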